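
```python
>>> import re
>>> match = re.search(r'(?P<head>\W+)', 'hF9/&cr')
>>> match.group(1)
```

Pattern: one or more of a non-word character (captured as 'head').
`search` walks the string left to right and returns the first match it finds.
The match spans [3:5] → '/&'.
Captured: group 1 = '/&'.

'/&'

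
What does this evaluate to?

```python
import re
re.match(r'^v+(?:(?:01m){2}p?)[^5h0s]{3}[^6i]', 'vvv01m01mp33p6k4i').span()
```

(0, 13)

`re.match` only tries the pattern at the start of the string.
The match spans [0:13] → 'vvv01m01mp33p'.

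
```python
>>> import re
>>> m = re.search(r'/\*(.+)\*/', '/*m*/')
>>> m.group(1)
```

'm'

`re.search` scans for the first position where the pattern succeeds.
The match spans [0:5] → '/*m*/'.
Captured: group 1 = 'm'.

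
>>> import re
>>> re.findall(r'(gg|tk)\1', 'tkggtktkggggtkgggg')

['tk', 'gg', 'gg']

`\1` is not a pattern — it's the concrete string captured by group 1, re-applied verbatim.
`findall` collects group 1 from each match (3 total).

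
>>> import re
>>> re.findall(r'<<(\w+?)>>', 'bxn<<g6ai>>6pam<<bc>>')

['g6ai', 'bc']

Scanning left to right: at [3:11] match '<<g6ai>>', group 1 = 'g6ai'; at [15:21] match '<<bc>>', group 1 = 'bc'.
With a single group, `findall` returns only what that group captured — 2 items.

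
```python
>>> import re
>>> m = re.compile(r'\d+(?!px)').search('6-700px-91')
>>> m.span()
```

(0, 1)

Because the assertion is negative and zero-width, positions next to the forbidden text are skipped.
The match spans [0:1] → '6'.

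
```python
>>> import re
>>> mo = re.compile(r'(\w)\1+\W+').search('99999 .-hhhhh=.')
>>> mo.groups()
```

The backreference `\1` re-matches whatever the first group consumed, character for character.
Unlike `match`, `search` isn't anchored — it looks for the pattern anywhere in the string.
The match spans [0:8] → '99999 .-'.
Captured: group 1 = '9'.

('9',)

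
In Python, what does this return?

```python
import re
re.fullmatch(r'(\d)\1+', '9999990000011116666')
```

None

A backreference is literal: `\1` must see the identical characters the first group matched.
`re.fullmatch` is like wrapping the pattern in `^…$` (in single-line mode).
Here the pattern can't cover the whole string, so the call returns None.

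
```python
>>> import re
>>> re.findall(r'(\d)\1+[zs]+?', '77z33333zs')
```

['7', '3']

After group 1 captures some text, `\1` only succeeds where that same text appears again.
Walking the string: at [0:3] match '77z', group 1 = '7'; at [3:9] match '33333z', group 1 = '3'.
`findall` collects group 1 from each match (2 total).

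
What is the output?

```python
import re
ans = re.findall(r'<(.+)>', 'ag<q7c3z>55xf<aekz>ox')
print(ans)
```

['q7c3z>55xf<aekz']

`findall` collects group 1 from the one match (1 total).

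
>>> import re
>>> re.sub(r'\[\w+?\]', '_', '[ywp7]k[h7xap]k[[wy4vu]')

`sub` substitutes '_' at each match site.

'_k_k[_'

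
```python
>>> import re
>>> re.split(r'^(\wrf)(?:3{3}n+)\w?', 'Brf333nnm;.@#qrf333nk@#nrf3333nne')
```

['', 'Brf', ';.@#qrf333nk@#nrf3333nne']

The pattern matches anchored at the start of the string; then a word character, then the literal 'rf' (captured); then exactly 3 of a literal '3', then one or more of the literal 'n' (non-capturing group); then optionally a word character.
Matches to split on: at [0:9] → 'Brf333nnm'.
`re.split` interleaves the captured-group text with the surrounding fragments.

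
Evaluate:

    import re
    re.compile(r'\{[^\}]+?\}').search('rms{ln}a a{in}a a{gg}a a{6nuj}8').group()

The match spans [3:7] → '{ln}'.

'{ln}'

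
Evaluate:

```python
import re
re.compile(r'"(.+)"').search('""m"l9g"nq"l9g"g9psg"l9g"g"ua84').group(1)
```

Unlike `match`, `search` isn't anchored — it looks for the pattern anywhere in the string.
The match spans [0:27] → '""m"l9g"nq"l9g"g9psg"l9g"g"'.
Captured: group 1 = '"m"l9g"nq"l9g"g9psg"l9g"g'.

'"m"l9g"nq"l9g"g9psg"l9g"g'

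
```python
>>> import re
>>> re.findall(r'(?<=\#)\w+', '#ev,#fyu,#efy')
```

['ev', 'fyu', 'efy']

The `(?=…)`/`(?<=…)` assertion just peeks at neighbouring text; it doesn't advance the match position.
Matches: at [1:3] → 'ev'; at [5:8] → 'fyu'; at [10:13] → 'efy'.
No capturing groups, so `findall` returns the 3 full match strings.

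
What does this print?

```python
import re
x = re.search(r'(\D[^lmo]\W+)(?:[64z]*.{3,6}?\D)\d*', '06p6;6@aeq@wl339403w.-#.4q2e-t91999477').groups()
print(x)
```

('p6;',)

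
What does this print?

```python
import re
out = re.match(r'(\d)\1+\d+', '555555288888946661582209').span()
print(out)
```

(0, 24)

`re.match` only tries the pattern at the start of the string.
The match spans [0:24] → '555555288888946661582209'.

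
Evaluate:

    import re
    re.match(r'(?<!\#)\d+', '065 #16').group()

'065'

The negative lookahead/lookbehind blocks any match where the forbidden context is present.
With `match`, the pattern is implicitly anchored at the beginning.
The match spans [0:3] → '065'.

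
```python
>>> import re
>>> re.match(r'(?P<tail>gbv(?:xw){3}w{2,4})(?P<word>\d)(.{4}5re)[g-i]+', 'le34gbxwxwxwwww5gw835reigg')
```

`re.match` only tries the pattern at the start of the string.
Here position 0 doesn't satisfy it, so the call returns None.

None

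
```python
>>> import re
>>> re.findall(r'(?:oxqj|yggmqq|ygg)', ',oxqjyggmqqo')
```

['oxqj', 'yggmqq']

The regex engine tests alternatives in the order written; an earlier branch that matches wins even if a later one would match more.
Scanning left to right: at [1:5] → 'oxqj'; at [5:11] → 'yggmqq'.
Since nothing is captured, `findall` lists the 2 matched substrings directly.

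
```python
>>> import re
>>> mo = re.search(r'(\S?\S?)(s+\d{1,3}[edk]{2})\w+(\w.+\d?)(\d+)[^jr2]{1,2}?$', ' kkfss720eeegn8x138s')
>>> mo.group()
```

'kfss720eeegn8x138s'

The match spans [2:20] → 'kfss720eeegn8x138s'.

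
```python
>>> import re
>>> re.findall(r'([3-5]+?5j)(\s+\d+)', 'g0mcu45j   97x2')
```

[('45j', '   97')]

Pattern: one or more of a character in [3-5] (lazy), then the literal '5j' (captured); then one or more of whitespace, then one or more of a digit (captured).
Walking the string: at [5:13] match '45j   97', groups = ('45j', '   97').
2 groups means the one result is a tuple of 2 captured strings — 1 here.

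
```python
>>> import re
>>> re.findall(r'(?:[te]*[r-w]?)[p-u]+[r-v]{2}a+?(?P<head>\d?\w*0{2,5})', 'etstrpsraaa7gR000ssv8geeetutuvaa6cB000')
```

['aa7gR000ssv8geeetutuvaa6cB000']

One capturing group, so `findall` returns just the captured substring from the one match — 1 in all.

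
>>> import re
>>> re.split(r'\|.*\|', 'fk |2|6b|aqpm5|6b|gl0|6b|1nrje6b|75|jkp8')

['fk ', 'jkp8']

Matches to split on: at [3:36] → '|2|6b|aqpm5|6b|gl0|6b|1nrje6b|75|'.
Splitting on the pattern gives 2 pieces.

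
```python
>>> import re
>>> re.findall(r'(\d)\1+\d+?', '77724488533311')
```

['7', '4', '3']

`\1` is not a pattern — it's the concrete string captured by group 1, re-applied verbatim.
`findall` collects group 1 from each match (3 total).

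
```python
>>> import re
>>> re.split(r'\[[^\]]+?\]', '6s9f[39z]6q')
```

Matches to split on: at [4:9] → '[39z]'.
The string is cut at each match, leaving 2 pieces.

['6s9f', '6q']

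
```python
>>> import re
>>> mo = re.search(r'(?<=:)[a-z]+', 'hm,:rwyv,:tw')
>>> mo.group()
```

'rwyv'

The `(?=…)`/`(?<=…)` assertion just peeks at neighbouring text; it doesn't advance the match position.
The match spans [4:8] → 'rwyv'.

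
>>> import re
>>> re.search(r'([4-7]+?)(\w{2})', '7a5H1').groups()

Pattern: one or more of a character in [4-7] (lazy) (captured); then exactly 2 of a word character (captured).
`search` walks the string left to right and returns the first match it finds.
The match spans [0:3] → '7a5'.
Captured: group 1 = '7', group 2 = 'a5'.

('7', 'a5')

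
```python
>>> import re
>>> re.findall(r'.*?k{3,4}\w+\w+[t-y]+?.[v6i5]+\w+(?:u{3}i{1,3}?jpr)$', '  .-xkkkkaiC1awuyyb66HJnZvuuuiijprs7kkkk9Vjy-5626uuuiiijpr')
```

This matches zero or more of any character (lazy), then 3 to 4 of the literal 'k'; then one or more of a word character, then one or more of a word character, then one or more of a character in [t-y] (lazy); then any character, then one or more of one of [v6i5], then one or more of a word character; then exactly 3 of the literal 'u', then 1 to 3 of a literal 'i' (lazy), then the literal 'jpr' (non-capturing group); then anchored at the end.
Walking the string: at [0:58] → '  .-xkkkkaiC1awuyyb66HJnZvuuuiijprs7kkkk9Vjy-5626uuuiiijpr'.
With no groups in the pattern, `findall` gives back each whole match — 1 here.

['  .-xkkkkaiC1awuyyb66HJnZvuuuiijprs7kkkk9Vjy-5626uuuiiijpr']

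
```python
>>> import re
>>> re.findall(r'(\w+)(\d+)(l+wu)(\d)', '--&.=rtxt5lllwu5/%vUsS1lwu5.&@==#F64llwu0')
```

[('rtxt', '5', 'lllwu', '5'), ('vUsS', '1', 'lwu', '5'), ('F6', '4', 'llwu', '0')]

Pattern: one or more of a word character (captured); then one or more of a digit (captured); then one or more of the literal 'l', then the literal 'wu' (captured); then a digit (captured).
Matches: at [5:16] match 'rtxt5lllwu5', groups = ('rtxt', '5', 'lllwu', '5'); at [18:27] match 'vUsS1lwu5', groups = ('vUsS', '1', 'lwu', '5'); at [33:41] match 'F64llwu0', groups = ('F6', '4', 'llwu', '0').
With 4 capturing groups, `findall` returns a 4-tuple per match.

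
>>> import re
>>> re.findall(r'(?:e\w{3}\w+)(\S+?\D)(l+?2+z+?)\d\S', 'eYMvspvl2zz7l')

Pattern: a literal 'e', then exactly 3 of a word character, then one or more of a word character (non-capturing group); then one or more of a non-whitespace character (lazy), then a non-digit (captured); then one or more of a literal 'l' (lazy), then one or more of a literal '2', then one or more of the literal 'z' (lazy) (captured); then a digit, then a non-whitespace character.
Matches: at [0:13] match 'eYMvspvl2zz7l', groups = ('pv', 'l2zz').
Multiple groups make `findall` return tuples — one 2-tuple for the one match.

[('pv', 'l2zz')]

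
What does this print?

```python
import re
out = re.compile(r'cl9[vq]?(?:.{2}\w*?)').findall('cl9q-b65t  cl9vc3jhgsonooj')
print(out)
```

['cl9q-b', 'cl9vc3']

Because the quantifier is non-greedy, it stops expanding at the earliest point where the rest of the pattern can succeed.
`findall` yields the raw match text (2 of them) because the pattern has no groups.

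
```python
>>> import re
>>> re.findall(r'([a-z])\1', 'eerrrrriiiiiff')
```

A backreference is literal: `\1` must see the identical characters the first group matched.
Scanning left to right: at [0:2] match 'ee', group 1 = 'e'; at [2:4] match 'rr', group 1 = 'r'; at [4:6] match 'rr', group 1 = 'r'; at [7:9] match 'ii', group 1 = 'i'; at [9:11] match 'ii', group 1 = 'i'; ….
One capturing group, so `findall` returns just the captured substring from each match — 6 in all.

['e', 'r', 'r', 'i', 'i', 'f']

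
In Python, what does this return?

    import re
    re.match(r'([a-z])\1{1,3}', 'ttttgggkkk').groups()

('t',)

`\1` has to match the exact text group 1 already captured.
With `match`, the pattern is implicitly anchored at the beginning.
The match spans [0:4] → 'tttt'.
Captured: group 1 = 't'.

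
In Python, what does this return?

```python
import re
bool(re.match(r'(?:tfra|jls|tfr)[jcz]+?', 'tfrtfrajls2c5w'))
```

`match` is anchored at position 0; if the pattern doesn't fit there, it returns None.
Here the pattern fails at index 0, so the call returns None, and `bool(None)` is False.

False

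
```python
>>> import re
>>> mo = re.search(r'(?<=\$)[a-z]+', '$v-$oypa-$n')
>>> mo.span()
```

(1, 2)

The `(?=…)`/`(?<=…)` assertion just peeks at neighbouring text; it doesn't advance the match position.
The match spans [1:2] → 'v'.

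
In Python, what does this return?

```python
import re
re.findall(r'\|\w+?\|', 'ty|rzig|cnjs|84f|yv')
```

Scanning left to right: at [2:8] → '|rzig|'; at [12:17] → '|84f|'.
With no groups in the pattern, `findall` gives back each whole match — 2 here.

['|rzig|', '|84f|']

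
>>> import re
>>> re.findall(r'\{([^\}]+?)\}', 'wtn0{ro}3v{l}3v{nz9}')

With a single group, `findall` returns only what that group captured — 3 items.

['ro', 'l', 'nz9']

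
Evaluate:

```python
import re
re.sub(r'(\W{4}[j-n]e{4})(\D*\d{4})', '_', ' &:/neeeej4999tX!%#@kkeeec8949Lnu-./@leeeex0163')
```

The pattern matches exactly 4 of a non-word character, then a character in [j-n], then exactly 4 of the literal 'e' (captured); then zero or more of a non-digit, then exactly 4 of a digit (captured).
Matches: at [0:14] → ' &:/neeeej4999'; at [33:47] → '-./@leeeex0163'.
Each match is replaced by '_'.

'_tX!%#@kkeeec8949Lnu_'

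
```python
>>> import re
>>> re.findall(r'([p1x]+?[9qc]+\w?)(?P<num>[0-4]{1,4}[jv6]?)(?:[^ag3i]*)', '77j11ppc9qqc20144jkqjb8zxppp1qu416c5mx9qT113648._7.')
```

Pattern: one or more of one of [p1x] (lazy), then one or more of one of [9qc], then optionally a word character (captured); then 1 to 4 of a character in [0-4], then optionally one of [jv6] (captured as 'num'); then zero or more of any character except [ag3i] (non-capturing group).
With 2 capturing groups, `findall` returns a 2-tuple per match.

[('11ppc9qqc2', '0144j')]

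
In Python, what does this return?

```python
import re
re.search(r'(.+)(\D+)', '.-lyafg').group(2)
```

'g'

The pattern matches one or more of any character (captured); then one or more of a non-digit (captured).
Unlike `match`, `search` isn't anchored — it looks for the pattern anywhere in the string.
The match spans [0:7] → '.-lyafg'.
Captured: group 1 = '.-lyaf', group 2 = 'g'.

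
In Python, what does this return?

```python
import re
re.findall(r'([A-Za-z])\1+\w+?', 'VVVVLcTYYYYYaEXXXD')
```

After group 1 captures some text, `\1` only succeeds where that same text appears again.
Scanning left to right: at [0:5] match 'VVVVL', group 1 = 'V'; at [7:13] match 'YYYYYa', group 1 = 'Y'; at [14:18] match 'XXXD', group 1 = 'X'.
With a single group, `findall` returns only what that group captured — 3 items.

['V', 'Y', 'X']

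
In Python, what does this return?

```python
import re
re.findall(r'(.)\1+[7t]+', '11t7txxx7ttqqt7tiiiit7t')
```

`\1` has to match the exact text group 1 already captured.
Walking the string: at [0:5] match '11t7t', group 1 = '1'; at [5:11] match 'xxx7tt', group 1 = 'x'; at [11:16] match 'qqt7t', group 1 = 'q'; at [16:23] match 'iiiit7t', group 1 = 'i'.
Because there's exactly one group, `findall` drops the full match and keeps group 1 from each hit.

['1', 'x', 'q', 'i']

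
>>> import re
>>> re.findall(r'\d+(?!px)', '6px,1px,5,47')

['5', '47']

The negative lookaround is zero-width — it rules out positions where the adjacent text would match, without consuming anything.
Scanning left to right: at [8:9] → '5'; at [10:12] → '47'.
No capturing groups, so `findall` returns the 2 full match strings.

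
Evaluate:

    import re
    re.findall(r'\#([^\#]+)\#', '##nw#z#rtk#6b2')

With a single group, `findall` returns only what that group captured — 2 items.

['nw', 'rtk']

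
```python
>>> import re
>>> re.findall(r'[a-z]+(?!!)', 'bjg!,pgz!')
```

['bj', 'pg']

The negative lookahead/lookbehind blocks any match where the forbidden context is present.
Scanning left to right: at [0:2] → 'bj'; at [5:7] → 'pg'.
Since nothing is captured, `findall` lists the 2 matched substrings directly.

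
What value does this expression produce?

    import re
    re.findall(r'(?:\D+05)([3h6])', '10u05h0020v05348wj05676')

Pattern: one or more of a non-digit, then the literal '05' (non-capturing group); then one of [3h6] (captured).
Scanning left to right: at [2:6] match 'u05h', group 1 = 'h'; at [10:14] match 'v053', group 1 = '3'; at [16:21] match 'wj056', group 1 = '6'.
One capturing group, so `findall` returns just the captured substring from each match — 3 in all.

['h', '3', '6']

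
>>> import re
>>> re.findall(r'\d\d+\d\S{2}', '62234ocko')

['62234oc']

Pattern: a digit; then one or more of a digit, then a digit, then exactly 2 of a non-whitespace character.
Walking the string: at [0:7] → '62234oc'.
With no groups in the pattern, `findall` gives back each whole match — 1 here.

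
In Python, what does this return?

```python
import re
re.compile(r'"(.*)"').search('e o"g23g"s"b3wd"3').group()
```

'"g23g"s"b3wd"'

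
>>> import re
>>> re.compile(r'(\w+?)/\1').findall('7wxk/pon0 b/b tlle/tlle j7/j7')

`\1` is not a pattern — it's the concrete string captured by group 1, re-applied verbatim.
Scanning left to right: at [10:13] match 'b/b', group 1 = 'b'; at [14:23] match 'tlle/tlle', group 1 = 'tlle'; at [24:29] match 'j7/j7', group 1 = 'j7'.
Because there's exactly one group, `findall` drops the full match and keeps group 1 from each hit.

['b', 'tlle', 'j7']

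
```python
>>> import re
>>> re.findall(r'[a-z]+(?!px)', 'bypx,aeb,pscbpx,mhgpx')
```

['bypx', 'aeb', 'pscbpx', 'mhgpx']

A negative assertion filters positions out without eating any characters.
Walking the string: at [0:4] → 'bypx'; at [5:8] → 'aeb'; at [9:15] → 'pscbpx'; at [16:21] → 'mhgpx'.
No capturing groups, so `findall` returns the 4 full match strings.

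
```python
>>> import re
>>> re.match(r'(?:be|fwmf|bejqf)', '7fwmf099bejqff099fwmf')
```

`match` is anchored at position 0; if the pattern doesn't fit there, it returns None.
Here the pattern fails at index 0, so the call returns None.

None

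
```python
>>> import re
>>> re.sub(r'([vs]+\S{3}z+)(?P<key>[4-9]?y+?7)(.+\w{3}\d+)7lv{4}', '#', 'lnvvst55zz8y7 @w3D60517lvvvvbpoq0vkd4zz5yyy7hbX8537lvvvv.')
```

'ln#.'

Every occurrence is swapped for '#'.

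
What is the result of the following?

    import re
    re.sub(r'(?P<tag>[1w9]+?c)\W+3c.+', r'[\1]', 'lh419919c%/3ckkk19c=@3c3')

'lh4[19919c]'

`\1` in the replacement pulls in group 1's text for each match.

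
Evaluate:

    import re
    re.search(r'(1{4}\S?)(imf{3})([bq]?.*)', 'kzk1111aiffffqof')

The pattern matches exactly 4 of the literal '1', then optionally a non-whitespace character (captured); then the literal 'im', then exactly 3 of a literal 'f' (captured); then optionally one of [bq], then zero or more of any character (captured).
Here nothing in the string fits, so the call returns None.

None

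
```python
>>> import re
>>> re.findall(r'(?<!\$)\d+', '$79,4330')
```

`(?!…)`/`(?<!…)` only lets a position through if the neighbouring text does NOT match; no characters are consumed.
Matches: at [2:3] → '9'; at [4:8] → '4330'.
With no groups in the pattern, `findall` gives back each whole match — 2 here.

['9', '4330']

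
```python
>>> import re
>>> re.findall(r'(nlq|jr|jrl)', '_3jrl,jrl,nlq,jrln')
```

The regex engine tests alternatives in the order written; an earlier branch that matches wins even if a later one would match more.
Scanning left to right: at [2:4] match 'jr', group 1 = 'jr'; at [6:8] match 'jr', group 1 = 'jr'; at [10:13] match 'nlq', group 1 = 'nlq'; at [14:16] match 'jr', group 1 = 'jr'.
`findall` collects group 1 from each match (4 total).

['jr', 'jr', 'nlq', 'jr']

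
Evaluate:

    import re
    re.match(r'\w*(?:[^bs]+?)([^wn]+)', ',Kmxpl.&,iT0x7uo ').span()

(0, 17)

Pattern: zero or more of a word character; then one or more of any character except [bs] (lazy) (non-capturing group); then one or more of any character except [wn] (captured).
`re.match` won't scan ahead — the pattern has to work from the very first character.
The match spans [0:17] → ',Kmxpl.&,iT0x7uo '.
Captured: group 1 = 'Kmxpl.&,iT0x7uo '.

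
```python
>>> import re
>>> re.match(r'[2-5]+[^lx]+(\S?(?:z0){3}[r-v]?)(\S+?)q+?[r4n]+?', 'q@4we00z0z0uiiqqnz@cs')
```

None

`re.match` only tries the pattern at the start of the string.
Here position 0 doesn't satisfy it, so the call returns None.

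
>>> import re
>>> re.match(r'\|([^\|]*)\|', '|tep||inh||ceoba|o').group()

With `match`, the pattern is implicitly anchored at the beginning.
The match spans [0:5] → '|tep|'.
Captured: group 1 = 'tep'.

'|tep|'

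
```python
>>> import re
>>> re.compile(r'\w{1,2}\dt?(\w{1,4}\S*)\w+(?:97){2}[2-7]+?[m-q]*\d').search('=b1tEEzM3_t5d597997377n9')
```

The pattern matches 1 to 2 of a word character, then a digit, then optionally the literal 't'; then 1 to 4 of a word character, then zero or more of a non-whitespace character (captured); then one or more of a word character, then the literal '97' repeated 2 times; then one or more of a character in [2-7] (lazy); then zero or more of a character in [m-q], then a digit.
Here no position works, so the call returns None.

None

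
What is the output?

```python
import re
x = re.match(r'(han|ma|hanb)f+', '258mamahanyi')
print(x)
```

`re.match` only tries the pattern at the start of the string.
Here position 0 doesn't satisfy it, so the call returns None.

None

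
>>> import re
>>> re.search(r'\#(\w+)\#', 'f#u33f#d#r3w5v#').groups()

Unlike `match`, `search` isn't anchored — it looks for the pattern anywhere in the string.
The match spans [1:7] → '#u33f#'.
Captured: group 1 = 'u33f'.

('u33f',)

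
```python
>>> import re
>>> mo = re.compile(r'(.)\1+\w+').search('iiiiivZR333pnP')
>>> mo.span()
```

(0, 14)

`\1` has to match the exact text group 1 already captured.
The match spans [0:14] → 'iiiiivZR333pnP'.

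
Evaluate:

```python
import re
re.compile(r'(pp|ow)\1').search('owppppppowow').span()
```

`\1` is not a pattern — it's the concrete string captured by group 1, re-applied verbatim.
`re.search` tries every starting position until one works.
The match spans [2:6] → 'pppp'.
Captured: group 1 = 'pp'.

(2, 6)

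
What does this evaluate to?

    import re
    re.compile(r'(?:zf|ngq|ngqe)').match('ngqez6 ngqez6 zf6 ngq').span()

(0, 3)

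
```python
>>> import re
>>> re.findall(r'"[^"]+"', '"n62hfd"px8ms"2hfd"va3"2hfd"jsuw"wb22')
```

Walking the string: at [0:8] → '"n62hfd"'; at [13:19] → '"2hfd"'; at [22:28] → '"2hfd"'.
`findall` yields the raw match text (3 of them) because the pattern has no groups.

['"n62hfd"', '"2hfd"', '"2hfd"']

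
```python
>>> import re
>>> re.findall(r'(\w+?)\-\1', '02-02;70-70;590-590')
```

The backreference `\1` re-matches whatever the first group consumed, character for character.
Walking the string: at [0:5] match '02-02', group 1 = '02'; at [6:11] match '70-70', group 1 = '70'; at [12:19] match '590-590', group 1 = '590'.
With a single group, `findall` returns only what that group captured — 3 items.

['02', '70', '590']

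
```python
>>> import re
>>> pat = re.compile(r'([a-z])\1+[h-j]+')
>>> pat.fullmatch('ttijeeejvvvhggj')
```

`\1` has to match the exact text group 1 already captured.
`fullmatch` succeeds only if the pattern covers the string from start to end.
Here the string isn't matched end-to-end, so the call returns None.

None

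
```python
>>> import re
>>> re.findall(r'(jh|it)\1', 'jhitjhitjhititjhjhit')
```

The backreference `\1` re-matches whatever the first group consumed, character for character.
Scanning left to right: at [10:14] match 'itit', group 1 = 'it'; at [14:18] match 'jhjh', group 1 = 'jh'.
With a single group, `findall` returns only what that group captured — 2 items.

['it', 'jh']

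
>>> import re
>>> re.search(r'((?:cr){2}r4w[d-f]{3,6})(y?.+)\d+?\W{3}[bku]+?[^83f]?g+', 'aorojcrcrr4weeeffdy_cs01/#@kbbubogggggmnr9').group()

The pattern matches the literal 'cr' repeated 2 times, then the literal 'r4w', then 3 to 6 of a character in [d-f] (captured); then optionally the literal 'y', then one or more of any character (captured); then one or more of a digit (lazy), then exactly 3 of a non-word character, then one or more of one of [bku] (lazy); then optionally any character except [83f], then one or more of a literal 'g'.
`search` walks the string left to right and returns the first match it finds.
The match spans [5:38] → 'crcrr4weeeffdy_cs01/#@kbbuboggggg'.
Captured: group 1 = 'crcrr4weeeffd', group 2 = 'y_cs0'.

'crcrr4weeeffdy_cs01/#@kbbuboggggg'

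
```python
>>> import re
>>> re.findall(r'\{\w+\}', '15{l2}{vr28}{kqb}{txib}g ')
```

Walking the string: at [2:6] → '{l2}'; at [6:12] → '{vr28}'; at [12:17] → '{kqb}'; at [17:23] → '{txib}'.
Since nothing is captured, `findall` lists the 4 matched substrings directly.

['{l2}', '{vr28}', '{kqb}', '{txib}']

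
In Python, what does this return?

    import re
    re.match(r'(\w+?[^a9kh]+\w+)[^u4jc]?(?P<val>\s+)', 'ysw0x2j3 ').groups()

The match spans [0:9] → 'ysw0x2j3 '.
Captured: group 1 = 'ysw0x2j3', group 2 = ' '.

('ysw0x2j3', ' ')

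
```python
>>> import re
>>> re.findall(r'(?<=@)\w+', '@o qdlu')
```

The positive lookaround only admits positions where the adjacent text matches; those characters stay outside the span.
`findall` yields the raw match text (1 of them) because the pattern has no groups.

['o']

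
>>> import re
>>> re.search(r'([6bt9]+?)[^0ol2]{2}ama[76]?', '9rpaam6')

None

Pattern: one or more of one of [6bt9] (lazy) (captured); then exactly 2 of any character except [0ol2]; then the literal 'ama', then optionally one of [76].
Unlike `match`, `search` isn't anchored — it looks for the pattern anywhere in the string.
Here nothing in the string fits, so the call returns None.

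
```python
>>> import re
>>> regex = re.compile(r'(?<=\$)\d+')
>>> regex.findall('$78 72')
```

The lookaround is zero-width — it requires the adjacent text to match without consuming it, so the asserted text isn't part of the match.
Matches: at [1:3] → '78'.
`findall` yields the raw match text (1 of them) because the pattern has no groups.

['78']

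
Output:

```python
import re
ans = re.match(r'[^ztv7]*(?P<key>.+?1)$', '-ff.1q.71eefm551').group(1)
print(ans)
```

71eefm551

The match spans [0:16] → '-ff.1q.71eefm551'.
Captured: group 1 = '71eefm551'.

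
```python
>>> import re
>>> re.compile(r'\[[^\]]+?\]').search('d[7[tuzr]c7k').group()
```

'[7[tuzr]'

`re.search` scans for the first position where the pattern succeeds.
The match spans [1:9] → '[7[tuzr]'.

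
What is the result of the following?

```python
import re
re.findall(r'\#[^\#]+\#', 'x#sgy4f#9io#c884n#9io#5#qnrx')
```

Matches: at [1:8] → '#sgy4f#'; at [11:18] → '#c884n#'; at [21:24] → '#5#'.
No capturing groups, so `findall` returns the 3 full match strings.

['#sgy4f#', '#c884n#', '#5#']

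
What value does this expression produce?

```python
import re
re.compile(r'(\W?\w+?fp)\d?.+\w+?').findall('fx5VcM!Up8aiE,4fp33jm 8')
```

This matches optionally a non-word character, then one or more of a word character (lazy), then the literal 'fp' (captured); then optionally a digit; then one or more of any character, then one or more of a word character (lazy).
Matches: at [13:23] match ',4fp33jm 8', group 1 = ',4fp'.
With a single group, `findall` returns only what that group captured — 1 item.

[',4fp']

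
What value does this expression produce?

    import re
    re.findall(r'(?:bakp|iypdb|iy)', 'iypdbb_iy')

['iypdb', 'iy']

Alternation isn't longest-match — the leftmost alternative that fits at this position is chosen.
Scanning left to right: at [0:5] → 'iypdb'; at [7:9] → 'iy'.
`findall` yields the raw match text (2 of them) because the pattern has no groups.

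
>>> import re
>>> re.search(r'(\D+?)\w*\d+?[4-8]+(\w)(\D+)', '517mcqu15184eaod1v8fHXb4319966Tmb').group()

This matches one or more of a non-digit (lazy) (captured); then zero or more of a word character, then one or more of a digit (lazy); then one or more of a character in [4-8]; then a word character (captured); then one or more of a non-digit (captured).
Unlike `match`, `search` isn't anchored — it looks for the pattern anywhere in the string.
The match spans [3:33] → 'mcqu15184eaod1v8fHXb4319966Tmb'.
Captured: group 1 = 'm', group 2 = 'T', group 3 = 'mb'.

'mcqu15184eaod1v8fHXb4319966Tmb'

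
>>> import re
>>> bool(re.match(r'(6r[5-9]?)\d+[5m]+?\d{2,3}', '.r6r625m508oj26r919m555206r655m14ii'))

False

Pattern: the literal '6r', then optionally a character in [5-9] (captured); then one or more of a digit, then one or more of one of [5m] (lazy), then 2 to 3 of a digit.
With `match`, the pattern is implicitly anchored at the beginning.
Here position 0 doesn't satisfy it, so the call returns None, and `bool(None)` is False.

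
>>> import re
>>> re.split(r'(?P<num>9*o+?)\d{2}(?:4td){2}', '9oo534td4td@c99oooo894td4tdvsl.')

['', '9oo', '@c', '99oooo', 'vsl.']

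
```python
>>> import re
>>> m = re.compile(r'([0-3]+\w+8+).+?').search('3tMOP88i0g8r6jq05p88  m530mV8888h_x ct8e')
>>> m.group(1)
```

Pattern: one or more of a character in [0-3], then one or more of a word character, then one or more of the literal '8' (captured); then one or more of any character (lazy).
`search` walks the string left to right and returns the first match it finds.
The match spans [0:21] → '3tMOP88i0g8r6jq05p88 '.
Captured: group 1 = '3tMOP88i0g8r6jq05p88'.

'3tMOP88i0g8r6jq05p88'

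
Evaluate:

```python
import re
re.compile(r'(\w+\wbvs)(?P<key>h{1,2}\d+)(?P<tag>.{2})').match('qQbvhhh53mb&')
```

The pattern matches one or more of a word character, then a word character, then the literal 'bvs' (captured); then 1 to 2 of a literal 'h', then one or more of a digit (captured as 'key'); then exactly 2 of any character (captured as 'tag').
`re.match` won't scan ahead — the pattern has to work from the very first character.
Here the pattern fails at index 0, so the call returns None.

None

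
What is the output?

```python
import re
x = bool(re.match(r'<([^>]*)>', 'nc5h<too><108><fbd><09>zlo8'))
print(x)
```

False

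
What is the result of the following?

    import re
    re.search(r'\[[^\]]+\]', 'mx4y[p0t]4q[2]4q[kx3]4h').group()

'[p0t]'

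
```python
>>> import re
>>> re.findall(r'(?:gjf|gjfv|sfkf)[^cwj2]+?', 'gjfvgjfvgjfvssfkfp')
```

Branches in `(...|...)` are attempted left-to-right; the first branch that allows the whole pattern to succeed is taken.
Walking the string: at [0:4] → 'gjfv'; at [4:8] → 'gjfv'; at [8:12] → 'gjfv'; at [13:18] → 'sfkfp'.
Since nothing is captured, `findall` lists the 4 matched substrings directly.

['gjfv', 'gjfv', 'gjfv', 'sfkfp']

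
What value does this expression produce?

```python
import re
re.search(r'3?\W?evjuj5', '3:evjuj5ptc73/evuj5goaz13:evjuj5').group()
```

This matches optionally a literal '3', then optionally a non-word character; then the literal 'evj', then the literal 'uj5'.
Unlike `match`, `search` isn't anchored — it looks for the pattern anywhere in the string.
The match spans [0:8] → '3:evjuj5'.

'3:evjuj5'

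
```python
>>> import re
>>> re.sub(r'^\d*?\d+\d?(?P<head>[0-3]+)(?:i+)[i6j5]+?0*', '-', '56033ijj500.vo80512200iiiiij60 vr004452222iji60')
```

'-j500.vo80512200iiiiij60 vr004452222iji60'

Pattern: anchored at the start of the string; then zero or more of a digit (lazy), then one or more of a digit, then optionally a digit; then one or more of a character in [0-3] (captured as 'head'); then one or more of a literal 'i' (non-capturing group); then one or more of one of [i6j5] (lazy), then zero or more of the literal '0'.
A `+?`/`*?`/`{m,n}?` starts at its minimum and grows only as far as needed for what follows to match.
Matches: at [0:7] → '56033ij'.
Each match is replaced by '-'.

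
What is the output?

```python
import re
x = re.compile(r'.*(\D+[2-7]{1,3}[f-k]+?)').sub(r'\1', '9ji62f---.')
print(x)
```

`\1` in the replacement pulls in group 1's text for each match.

i62f---.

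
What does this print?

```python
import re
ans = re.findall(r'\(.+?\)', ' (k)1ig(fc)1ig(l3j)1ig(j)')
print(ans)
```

['(k)', '(fc)', '(l3j)', '(j)']

A non-greedy quantifier consumes as few characters as it can — just enough that the remainder of the pattern still matches from where it stops; whatever follows it matches normally.
Since nothing is captured, `findall` lists the 4 matched substrings directly.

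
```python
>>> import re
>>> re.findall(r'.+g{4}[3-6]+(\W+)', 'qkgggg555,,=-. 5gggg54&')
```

['&']

This matches one or more of any character, then exactly 4 of a literal 'g'; then one or more of a character in [3-6]; then one or more of a non-word character (captured).
`findall` collects group 1 from the one match (1 total).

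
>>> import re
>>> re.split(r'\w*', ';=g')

This matches zero or more of a word character.
Matches to split on: at [0:0] → ''; at [1:1] → ''; at [2:3] → 'g'; at [3:3] → ''.
Each match becomes a cut point; 5 segments remain.

['', ';', '=', '', '']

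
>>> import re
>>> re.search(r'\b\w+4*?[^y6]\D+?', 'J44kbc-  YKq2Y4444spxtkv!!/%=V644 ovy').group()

Pattern: a word boundary (`\b`, zero-width); then one or more of a word character; then zero or more of the literal '4' (lazy), then any character except [y6]; then one or more of a non-digit (lazy).
`re.search` scans for the first position where the pattern succeeds.
The match spans [0:8] → 'J44kbc- '.

'J44kbc- '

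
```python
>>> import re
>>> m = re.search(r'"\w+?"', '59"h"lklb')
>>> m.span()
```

`re.search` scans for the first position where the pattern succeeds.
The match spans [2:5] → '"h"'.

(2, 5)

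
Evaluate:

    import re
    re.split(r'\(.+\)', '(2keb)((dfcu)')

['', '']

`split` removes every match and returns the 2 fragments in between.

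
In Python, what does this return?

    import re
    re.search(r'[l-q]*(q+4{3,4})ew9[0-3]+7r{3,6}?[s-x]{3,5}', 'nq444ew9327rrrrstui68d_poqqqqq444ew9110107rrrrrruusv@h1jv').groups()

The match spans [0:18] → 'nq444ew9327rrrrstu'.
Captured: group 1 = 'q444'.

('q444',)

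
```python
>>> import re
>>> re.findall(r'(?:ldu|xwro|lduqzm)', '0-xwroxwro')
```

['xwro', 'xwro']

Walking the string: at [2:6] → 'xwro'; at [6:10] → 'xwro'.
No capturing groups, so `findall` returns the 2 full match strings.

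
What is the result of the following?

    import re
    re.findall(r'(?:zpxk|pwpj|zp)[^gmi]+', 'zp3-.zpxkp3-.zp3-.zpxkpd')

['zp3-.zpxkp3-.zp3-.zpxkpd']

Walking the string: at [0:24] → 'zp3-.zpxkp3-.zp3-.zpxkpd'.
`findall` yields the raw match text (1 of them) because the pattern has no groups.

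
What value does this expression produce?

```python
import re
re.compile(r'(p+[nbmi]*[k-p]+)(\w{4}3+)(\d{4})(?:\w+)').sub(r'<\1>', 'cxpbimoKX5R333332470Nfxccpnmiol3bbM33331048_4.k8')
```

'cx<pbimo>.k8'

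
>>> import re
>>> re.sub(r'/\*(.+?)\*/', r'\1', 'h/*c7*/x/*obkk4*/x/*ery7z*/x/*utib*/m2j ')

'hc7xobkk4xery7zxutibm2j '

A `+?`/`*?`/`{m,n}?` starts at its minimum and grows only as far as needed for what follows to match.
The replacement refers to a captured group, so each match is rewritten using its own captured text.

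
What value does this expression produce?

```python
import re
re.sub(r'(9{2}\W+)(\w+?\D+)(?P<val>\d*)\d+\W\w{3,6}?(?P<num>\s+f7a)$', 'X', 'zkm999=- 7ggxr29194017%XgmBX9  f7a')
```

Pattern: exactly 2 of a literal '9', then one or more of a non-word character (captured); then one or more of a word character (lazy), then one or more of a non-digit (captured); then zero or more of a digit (captured as 'val'); then one or more of a digit, then a non-word character, then 3 to 6 of a word character (lazy); then one or more of whitespace, then the literal 'f7a' (captured as 'num'); then anchored at the end.
Matches: at [4:34] → '99=- 7ggxr29194017%XgmBX9  f7a'.
Each match is replaced by 'X'.

'zkm9X'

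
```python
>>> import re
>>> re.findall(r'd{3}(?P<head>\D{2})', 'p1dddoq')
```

This matches exactly 3 of a literal 'd'; then exactly 2 of a non-digit (captured as 'head').
Walking the string: at [2:7] match 'dddoq', group 1 = 'oq'.
Because there's exactly one group, `findall` drops the full match and keeps group 1 from the one hit.

['oq']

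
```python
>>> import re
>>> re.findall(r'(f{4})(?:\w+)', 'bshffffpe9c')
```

['ffff']

Pattern: exactly 4 of a literal 'f' (captured); then one or more of a word character (non-capturing group).
Scanning left to right: at [3:11] match 'ffffpe9c', group 1 = 'ffff'.
With a single group, `findall` returns only what that group captured — 1 item.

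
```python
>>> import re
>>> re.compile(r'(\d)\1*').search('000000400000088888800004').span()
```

`\1` is not a pattern — it's the concrete string captured by group 1, re-applied verbatim.
`search` walks the string left to right and returns the first match it finds.
The match spans [0:6] → '000000'.
Captured: group 1 = '0'.

(0, 6)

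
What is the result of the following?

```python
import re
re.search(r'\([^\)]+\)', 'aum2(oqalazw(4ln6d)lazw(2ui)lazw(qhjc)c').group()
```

`re.search` scans for the first position where the pattern succeeds.
The match spans [4:19] → '(oqalazw(4ln6d)'.

'(oqalazw(4ln6d)'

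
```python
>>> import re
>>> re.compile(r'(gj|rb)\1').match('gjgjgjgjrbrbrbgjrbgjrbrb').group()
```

'gjgj'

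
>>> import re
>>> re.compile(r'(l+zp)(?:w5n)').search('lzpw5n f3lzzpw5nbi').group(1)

'lzp'

This matches one or more of a literal 'l', then the literal 'zp' (captured); then a literal 'w', then the literal '5n' (non-capturing group).
`search` walks the string left to right and returns the first match it finds.
The match spans [0:6] → 'lzpw5n'.
Captured: group 1 = 'lzp'.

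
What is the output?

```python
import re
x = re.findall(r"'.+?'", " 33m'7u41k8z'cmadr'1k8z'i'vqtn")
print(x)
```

Walking the string: at [4:13] → "'7u41k8z'"; at [18:24] → "'1k8z'".
No capturing groups, so `findall` returns the 2 full match strings.

["'7u41k8z'", "'1k8z'"]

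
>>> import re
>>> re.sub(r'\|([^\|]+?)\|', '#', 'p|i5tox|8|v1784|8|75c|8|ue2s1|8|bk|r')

'p#8#8#8#8#r'

Matches: at [1:8] → '|i5tox|'; at [9:16] → '|v1784|'; at [17:22] → '|75c|'; at [23:30] → '|ue2s1|'; at [31:35] → '|bk|'.
`sub` substitutes '#' at each match site.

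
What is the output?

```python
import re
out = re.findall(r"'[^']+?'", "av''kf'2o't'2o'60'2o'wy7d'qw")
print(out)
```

With no groups in the pattern, `findall` gives back each whole match — 4 here.

["'kf'", "'t'", "'60'", "'wy7d'"]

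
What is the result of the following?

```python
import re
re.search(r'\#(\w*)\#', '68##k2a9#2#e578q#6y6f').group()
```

`search` walks the string left to right and returns the first match it finds.
The match spans [2:4] → '##'.
Captured: group 1 = ''.

'##'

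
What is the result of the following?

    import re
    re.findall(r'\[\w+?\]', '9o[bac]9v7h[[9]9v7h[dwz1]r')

['[bac]', '[9]', '[dwz1]']

Scanning left to right: at [2:7] → '[bac]'; at [12:15] → '[9]'; at [19:25] → '[dwz1]'.
`findall` yields the raw match text (3 of them) because the pattern has no groups.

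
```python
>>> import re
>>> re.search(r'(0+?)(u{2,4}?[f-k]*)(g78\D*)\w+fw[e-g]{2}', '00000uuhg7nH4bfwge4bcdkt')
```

This matches one or more of a literal '0' (lazy) (captured); then 2 to 4 of the literal 'u' (lazy), then zero or more of a character in [f-k] (captured); then the literal 'g78', then zero or more of a non-digit (captured); then one or more of a word character, then the literal 'fw', then exactly 2 of a character in [e-g].
Here no position works, so the call returns None.

None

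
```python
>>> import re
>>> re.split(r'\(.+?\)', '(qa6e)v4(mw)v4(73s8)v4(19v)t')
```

The `?` after the quantifier makes it lazy — it takes as little as possible before letting the rest of the pattern try.
Splitting on the pattern gives 5 pieces.

['', 'v4', 'v4', 'v4', 't']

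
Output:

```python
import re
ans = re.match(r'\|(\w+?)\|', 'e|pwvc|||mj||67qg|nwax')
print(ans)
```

None

`match` is anchored at position 0; if the pattern doesn't fit there, it returns None.
Here the string doesn't start with a match, so the call returns None.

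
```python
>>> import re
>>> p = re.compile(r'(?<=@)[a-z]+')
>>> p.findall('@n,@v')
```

The `(?=…)`/`(?<=…)` assertion just peeks at neighbouring text; it doesn't advance the match position.
`findall` yields the raw match text (2 of them) because the pattern has no groups.

['n', 'v']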